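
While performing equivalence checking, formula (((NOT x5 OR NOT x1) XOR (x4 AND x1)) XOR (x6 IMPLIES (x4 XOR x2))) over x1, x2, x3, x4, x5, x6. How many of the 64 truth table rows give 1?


Formula: (((NOT x5 OR NOT x1) XOR (x4 AND x1)) XOR (x6 IMPLIES (x4 XOR x2))) over 6 vars (64 rows)
Evaluate each row (x1, x2, x3, x4, x5, x6 as bits, MSB first):
  row 0 [000000]: (((NOT 0 OR NOT 0) XOR (0 AND 0)) XOR (0 IMPLIES (0 XOR 0))) -> 0
  row 1 [000001]: (((NOT 0 OR NOT 0) XOR (0 AND 0)) XOR (1 IMPLIES (0 XOR 0))) -> 1
  row 2 [000010]: (((NOT 1 OR NOT 0) XOR (0 AND 0)) XOR (0 IMPLIES (0 XOR 0))) -> 0
  row 3 [000011]: (((NOT 1 OR NOT 0) XOR (0 AND 0)) XOR (1 IMPLIES (0 XOR 0))) -> 1
  row 4 [000100]: (((NOT 0 OR NOT 0) XOR (1 AND 0)) XOR (0 IMPLIES (1 XOR 0))) -> 0
  (every remaining row is evaluated the same way; all 64 results are listed next)
Full result column, 8 rows per line (x1,x2,x3 fixed per line; x4,x5,x6 runs 000..111 left to right):
  rows 0-7 [x1,x2,x3=000]: 01010000  (ones: 2)
  rows 8-15 [x1,x2,x3=001]: 01010000  (ones: 2)
  rows 16-23 [x1,x2,x3=010]: 00000101  (ones: 2)
  rows 24-31 [x1,x2,x3=011]: 00000101  (ones: 2)
  rows 32-39 [x1,x2,x3=100]: 01101100  (ones: 4)
  rows 40-47 [x1,x2,x3=101]: 01101100  (ones: 4)
  rows 48-55 [x1,x2,x3=110]: 00111001  (ones: 4)
  rows 56-63 [x1,x2,x3=111]: 00111001  (ones: 4)
Count of 1-rows = 2+2+2+2+4+4+4+4 = 24

24


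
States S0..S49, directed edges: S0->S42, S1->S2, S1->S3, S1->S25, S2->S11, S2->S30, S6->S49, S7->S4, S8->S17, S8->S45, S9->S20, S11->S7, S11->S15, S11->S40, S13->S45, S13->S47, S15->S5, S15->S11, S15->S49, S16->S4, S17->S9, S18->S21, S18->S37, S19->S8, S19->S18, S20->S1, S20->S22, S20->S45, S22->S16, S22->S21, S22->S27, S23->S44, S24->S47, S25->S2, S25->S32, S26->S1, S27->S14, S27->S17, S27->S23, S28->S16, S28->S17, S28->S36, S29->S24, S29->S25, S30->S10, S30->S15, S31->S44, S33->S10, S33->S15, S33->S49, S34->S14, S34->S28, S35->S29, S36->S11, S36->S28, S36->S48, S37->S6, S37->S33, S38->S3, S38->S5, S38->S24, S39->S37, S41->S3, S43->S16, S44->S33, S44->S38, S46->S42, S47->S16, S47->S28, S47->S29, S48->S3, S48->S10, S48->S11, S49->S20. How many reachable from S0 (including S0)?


BFS from S0:
  layer 0: {S0}
  layer 1: {S42}
Reachable set: {S0, S42}
Count = 2

2


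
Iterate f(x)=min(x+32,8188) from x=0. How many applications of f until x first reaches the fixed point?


Step 1: x=0, cap=8188, increment=32
Step 2: x grows by 32 each step until capped at 8188; fixed point is x=8188
Step 3: iterations = ceil(8188/32) = 256

256


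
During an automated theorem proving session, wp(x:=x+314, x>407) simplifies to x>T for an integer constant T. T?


Formula: wp(x:=E, P) = P[E/x] (substitute E for x in postcondition)
Step 1: Postcondition: x>407
Step 2: Substitute x+314 for x: x+314>407
Step 3: Solve for x: x > 407-314 = 93

93


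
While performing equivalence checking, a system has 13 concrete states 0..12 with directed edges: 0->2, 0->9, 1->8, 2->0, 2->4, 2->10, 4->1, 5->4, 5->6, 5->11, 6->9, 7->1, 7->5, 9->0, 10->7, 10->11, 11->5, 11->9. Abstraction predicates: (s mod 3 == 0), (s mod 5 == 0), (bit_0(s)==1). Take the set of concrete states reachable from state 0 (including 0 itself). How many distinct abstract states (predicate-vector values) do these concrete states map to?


BFS from 0:
Concrete reachable: {0, 1, 2, 4, 5, 6, 7, 8, 9, 10, 11}
Abstract via predicates (s mod 3 == 0), (s mod 5 == 0), (bit_0(s)==1):
  (0,0,0) <- {2, 4, 8}
  (0,0,1) <- {1, 7, 11}
  (0,1,0) <- {10}
  (0,1,1) <- {5}
  (1,0,0) <- {6}
  (1,0,1) <- {9}
  (1,1,0) <- {0}
Distinct abstract states = 7

7


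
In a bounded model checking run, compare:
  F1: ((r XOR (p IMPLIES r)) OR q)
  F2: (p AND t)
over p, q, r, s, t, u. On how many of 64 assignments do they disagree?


F1 = ((r XOR (p IMPLIES r)) OR q)
F2 = (p AND t)
Evaluate both on each of 64 rows (bits = p,q,r,s,t,u):
  row 0 [000000]: F1=1 F2=0 (differ) -> 1
  row 1 [000001]: F1=1 F2=0 (differ) -> 1
  row 2 [000010]: F1=1 F2=0 (differ) -> 1
  row 3 [000011]: F1=1 F2=0 (differ) -> 1
  row 4 [000100]: F1=1 F2=0 (differ) -> 1
  (every remaining row is evaluated the same way; all 64 results are listed next)
Full result column, 8 rows per line (p,q,r fixed per line; s,t,u runs 000..111 left to right):
  rows 0-7 [p,q,r=000]: 11111111  (ones: 8)
  rows 8-15 [p,q,r=001]: 00000000  (ones: 0)
  rows 16-23 [p,q,r=010]: 11111111  (ones: 8)
  rows 24-31 [p,q,r=011]: 11111111  (ones: 8)
  rows 32-39 [p,q,r=100]: 00110011  (ones: 4)
  rows 40-47 [p,q,r=101]: 00110011  (ones: 4)
  rows 48-55 [p,q,r=110]: 11001100  (ones: 4)
  rows 56-63 [p,q,r=111]: 11001100  (ones: 4)
Disagreements = 8+0+8+8+4+4+4+4 = 40

40


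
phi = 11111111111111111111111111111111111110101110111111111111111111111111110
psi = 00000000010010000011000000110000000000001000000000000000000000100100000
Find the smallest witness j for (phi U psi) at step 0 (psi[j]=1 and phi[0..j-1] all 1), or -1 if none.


(phi U psi) at 0: need smallest j with psi[j]=1 and phi[i]=1 for all i in [0,j).
Scan from step 0:
  step 0: phi=1, psi=0 -> continue
  step 1: phi=1, psi=0 -> continue
  step 2: phi=1, psi=0 -> continue
  step 3: phi=1, psi=0 -> continue
  step 9: psi=1 and phi held for [0,9) -> witness found
Witness step = 9

9


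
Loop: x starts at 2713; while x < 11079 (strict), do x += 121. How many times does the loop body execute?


Step 1: x goes from 2713 toward 11079 by 121; the body runs while x<11079, so iterations = ceil((bound-start)/step)
Step 2: Distance=8366
Step 3: ceil(8366/121)=70

70


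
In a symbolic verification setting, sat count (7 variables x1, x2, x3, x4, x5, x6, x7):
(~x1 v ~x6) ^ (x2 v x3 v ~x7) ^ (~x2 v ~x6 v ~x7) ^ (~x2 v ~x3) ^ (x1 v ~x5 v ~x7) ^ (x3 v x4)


CNF with 6 clauses over 7 vars (128 assignments).
An assignment satisfies CNF iff every clause has >=1 true literal.
Check each row (bits = x1,x2,x3,x4,x5,x6,x7; clause T/F shown):
  row 0 [0000000]: clauses=TTTTTF -> 0
  row 1 [0000001]: clauses=TFTTTF -> 0
  row 2 [0000010]: clauses=TTTTTF -> 0
  row 3 [0000011]: clauses=TFTTTF -> 0
  row 4 [0000100]: clauses=TTTTTF -> 0
  (every remaining row is evaluated the same way; all 128 results are listed next)
Full result column, 8 rows per line (x1,x2,x3,x4 fixed per line; x5,x6,x7 runs 000..111 left to right):
  rows 0-7 [x1,x2,x3,x4=0000]: 00000000  (ones: 0)
  rows 8-15 [x1,x2,x3,x4=0001]: 10101010  (ones: 4)
  rows 16-23 [x1,x2,x3,x4=0010]: 11111010  (ones: 6)
  rows 24-31 [x1,x2,x3,x4=0011]: 11111010  (ones: 6)
  rows 32-39 [x1,x2,x3,x4=0100]: 00000000  (ones: 0)
  rows 40-47 [x1,x2,x3,x4=0101]: 11101010  (ones: 5)
  rows 48-55 [x1,x2,x3,x4=0110]: 00000000  (ones: 0)
  rows 56-63 [x1,x2,x3,x4=0111]: 00000000  (ones: 0)
  rows 64-71 [x1,x2,x3,x4=1000]: 00000000  (ones: 0)
  rows 72-79 [x1,x2,x3,x4=1001]: 10001000  (ones: 2)
  rows 80-87 [x1,x2,x3,x4=1010]: 11001100  (ones: 4)
  rows 88-95 [x1,x2,x3,x4=1011]: 11001100  (ones: 4)
  rows 96-103 [x1,x2,x3,x4=1100]: 00000000  (ones: 0)
  rows 104-111 [x1,x2,x3,x4=1101]: 11001100  (ones: 4)
  rows 112-119 [x1,x2,x3,x4=1110]: 00000000  (ones: 0)
  rows 120-127 [x1,x2,x3,x4=1111]: 00000000  (ones: 0)
Satisfying assignments = 0+4+6+6+0+5+0+0+0+2+4+4+0+4+0+0 = 35

35


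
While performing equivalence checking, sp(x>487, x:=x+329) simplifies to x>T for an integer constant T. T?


Formula: sp(P, x:=E) = exists old_x. (x = E[old_x/x]) AND P[old_x/x] (old_x is the value of x before the assignment; eliminate old_x by solving x = E[old_x/x] for old_x)
Step 1: Precondition P: x>487, i.e. old_x > 487
Step 2: Assignment gives x = old_x + 329, so old_x = x - 329
Step 3: Substitute into P: x - 329 > 487
Step 4: Simplify: x > 487+329 = 816

816


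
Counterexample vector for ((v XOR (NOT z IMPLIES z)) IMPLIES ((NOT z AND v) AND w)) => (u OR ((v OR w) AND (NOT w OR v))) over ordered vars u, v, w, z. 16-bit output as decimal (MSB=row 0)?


F1 = ((v XOR (NOT z IMPLIES z)) IMPLIES ((NOT z AND v) AND w))
F2 = (u OR ((v OR w) AND (NOT w OR v)))
Counterexample to F1=>F2 is where F1=1 and F2=0.
Evaluate each row (bits = u,v,w,z, MSB first):
  row 0 [0000]: F1=1 F2=0 -> F1&~F2 -> 1
  row 1 [0001]: F1=0 F2=0 -> F1&~F2 -> 0
  row 2 [0010]: F1=1 F2=0 -> F1&~F2 -> 1
  row 3 [0011]: F1=0 F2=0 -> F1&~F2 -> 0
  row 4 [0100]: F1=0 F2=1 -> F1&~F2 -> 0
  row 5 [0101]: F1=1 F2=1 -> F1&~F2 -> 0
  row 6 [0110]: F1=1 F2=1 -> F1&~F2 -> 0
  row 7 [0111]: F1=1 F2=1 -> F1&~F2 -> 0
  row 8 [1000]: F1=1 F2=1 -> F1&~F2 -> 0
  row 9 [1001]: F1=0 F2=1 -> F1&~F2 -> 0
  row 10 [1010]: F1=1 F2=1 -> F1&~F2 -> 0
  row 11 [1011]: F1=0 F2=1 -> F1&~F2 -> 0
  row 12 [1100]: F1=0 F2=1 -> F1&~F2 -> 0
  row 13 [1101]: F1=1 F2=1 -> F1&~F2 -> 0
  row 14 [1110]: F1=1 F2=1 -> F1&~F2 -> 0
  row 15 [1111]: F1=1 F2=1 -> F1&~F2 -> 0
Full result column, 4 rows per line (u,v fixed per line; w,z runs 00..11 left to right):
  rows 0-3 [u,v=00]: 1010  = hex A
  rows 4-7 [u,v=01]: 0000  = hex 0
  rows 8-11 [u,v=10]: 0000  = hex 0
  rows 12-15 [u,v=11]: 0000  = hex 0
Counterexample vector (row 0 .. row 15) = 1010000000000000
Output column grouped in 4s = 1010 0000 0000 0000 = 0xA000
Convert to decimal digit by digit (value = value*16 + digit):
  A -> 10
  10*16 + 0 = 160
  160*16 + 0 = 2560
  2560*16 + 0 = 40960
Decimal = 40960

40960


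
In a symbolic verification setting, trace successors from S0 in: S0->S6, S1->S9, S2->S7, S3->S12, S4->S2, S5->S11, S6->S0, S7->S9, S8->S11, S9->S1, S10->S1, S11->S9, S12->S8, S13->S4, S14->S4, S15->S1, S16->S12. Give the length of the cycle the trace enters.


Trace from S0 until a state repeats:
  S0 -> S6 -> S0
S0 first seen at step 0, revisited at step 2.
Cycle length = 2 - 0 = 2

2


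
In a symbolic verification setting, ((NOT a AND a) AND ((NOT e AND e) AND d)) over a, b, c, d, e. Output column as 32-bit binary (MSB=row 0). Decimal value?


Formula: ((NOT a AND a) AND ((NOT e AND e) AND d)) over a, b, c, d, e (32 rows)
Evaluate each row (bits = a,b,c,d,e, MSB first):
  row 0 [00000]: ((NOT 0 AND 0) AND ((NOT 0 AND 0) AND 0)) -> 0
  row 1 [00001]: ((NOT 0 AND 0) AND ((NOT 1 AND 1) AND 0)) -> 0
  row 2 [00010]: ((NOT 0 AND 0) AND ((NOT 0 AND 0) AND 1)) -> 0
  row 3 [00011]: ((NOT 0 AND 0) AND ((NOT 1 AND 1) AND 1)) -> 0
  row 4 [00100]: ((NOT 0 AND 0) AND ((NOT 0 AND 0) AND 0)) -> 0
  row 5 [00101]: ((NOT 0 AND 0) AND ((NOT 1 AND 1) AND 0)) -> 0
  row 6 [00110]: ((NOT 0 AND 0) AND ((NOT 0 AND 0) AND 1)) -> 0
  row 7 [00111]: ((NOT 0 AND 0) AND ((NOT 1 AND 1) AND 1)) -> 0
  row 8 [01000]: ((NOT 0 AND 0) AND ((NOT 0 AND 0) AND 0)) -> 0
  row 9 [01001]: ((NOT 0 AND 0) AND ((NOT 1 AND 1) AND 0)) -> 0
  row 10 [01010]: ((NOT 0 AND 0) AND ((NOT 0 AND 0) AND 1)) -> 0
  row 11 [01011]: ((NOT 0 AND 0) AND ((NOT 1 AND 1) AND 1)) -> 0
  row 12 [01100]: ((NOT 0 AND 0) AND ((NOT 0 AND 0) AND 0)) -> 0
  row 13 [01101]: ((NOT 0 AND 0) AND ((NOT 1 AND 1) AND 0)) -> 0
  row 14 [01110]: ((NOT 0 AND 0) AND ((NOT 0 AND 0) AND 1)) -> 0
  row 15 [01111]: ((NOT 0 AND 0) AND ((NOT 1 AND 1) AND 1)) -> 0
  row 16 [10000]: ((NOT 1 AND 1) AND ((NOT 0 AND 0) AND 0)) -> 0
  row 17 [10001]: ((NOT 1 AND 1) AND ((NOT 1 AND 1) AND 0)) -> 0
  row 18 [10010]: ((NOT 1 AND 1) AND ((NOT 0 AND 0) AND 1)) -> 0
  row 19 [10011]: ((NOT 1 AND 1) AND ((NOT 1 AND 1) AND 1)) -> 0
  row 20 [10100]: ((NOT 1 AND 1) AND ((NOT 0 AND 0) AND 0)) -> 0
  row 21 [10101]: ((NOT 1 AND 1) AND ((NOT 1 AND 1) AND 0)) -> 0
  row 22 [10110]: ((NOT 1 AND 1) AND ((NOT 0 AND 0) AND 1)) -> 0
  row 23 [10111]: ((NOT 1 AND 1) AND ((NOT 1 AND 1) AND 1)) -> 0
  row 24 [11000]: ((NOT 1 AND 1) AND ((NOT 0 AND 0) AND 0)) -> 0
  row 25 [11001]: ((NOT 1 AND 1) AND ((NOT 1 AND 1) AND 0)) -> 0
  row 26 [11010]: ((NOT 1 AND 1) AND ((NOT 0 AND 0) AND 1)) -> 0
  row 27 [11011]: ((NOT 1 AND 1) AND ((NOT 1 AND 1) AND 1)) -> 0
  row 28 [11100]: ((NOT 1 AND 1) AND ((NOT 0 AND 0) AND 0)) -> 0
  row 29 [11101]: ((NOT 1 AND 1) AND ((NOT 1 AND 1) AND 0)) -> 0
  row 30 [11110]: ((NOT 1 AND 1) AND ((NOT 0 AND 0) AND 1)) -> 0
  row 31 [11111]: ((NOT 1 AND 1) AND ((NOT 1 AND 1) AND 1)) -> 0
Full result column, 4 rows per line (a,b,c fixed per line; d,e runs 00..11 left to right):
  rows 0-3 [a,b,c=000]: 0000  = hex 0
  rows 4-7 [a,b,c=001]: 0000  = hex 0
  rows 8-11 [a,b,c=010]: 0000  = hex 0
  rows 12-15 [a,b,c=011]: 0000  = hex 0
  rows 16-19 [a,b,c=100]: 0000  = hex 0
  rows 20-23 [a,b,c=101]: 0000  = hex 0
  rows 24-27 [a,b,c=110]: 0000  = hex 0
  rows 28-31 [a,b,c=111]: 0000  = hex 0
Output column (row 0 .. row 31) = 00000000000000000000000000000000
Output column grouped in 4s = 0000 0000 0000 0000 0000 0000 0000 0000 = 0x00000000
Convert to decimal digit by digit (value = value*16 + digit):
  0 -> 0
  0*16 + 0 = 0
  0*16 + 0 = 0
  0*16 + 0 = 0
  0*16 + 0 = 0
  0*16 + 0 = 0
  0*16 + 0 = 0
  0*16 + 0 = 0
Decimal = 0

0


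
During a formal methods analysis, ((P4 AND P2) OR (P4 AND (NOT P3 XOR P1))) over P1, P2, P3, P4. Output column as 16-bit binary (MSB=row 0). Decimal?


Formula: ((P4 AND P2) OR (P4 AND (NOT P3 XOR P1))) over P1, P2, P3, P4 (16 rows)
Evaluate each row (bits = P1,P2,P3,P4, MSB first):
  row 0 [0000]: ((0 AND 0) OR (0 AND (NOT 0 XOR 0))) -> 0
  row 1 [0001]: ((1 AND 0) OR (1 AND (NOT 0 XOR 0))) -> 1
  row 2 [0010]: ((0 AND 0) OR (0 AND (NOT 1 XOR 0))) -> 0
  row 3 [0011]: ((1 AND 0) OR (1 AND (NOT 1 XOR 0))) -> 0
  row 4 [0100]: ((0 AND 1) OR (0 AND (NOT 0 XOR 0))) -> 0
  row 5 [0101]: ((1 AND 1) OR (1 AND (NOT 0 XOR 0))) -> 1
  row 6 [0110]: ((0 AND 1) OR (0 AND (NOT 1 XOR 0))) -> 0
  row 7 [0111]: ((1 AND 1) OR (1 AND (NOT 1 XOR 0))) -> 1
  row 8 [1000]: ((0 AND 0) OR (0 AND (NOT 0 XOR 1))) -> 0
  row 9 [1001]: ((1 AND 0) OR (1 AND (NOT 0 XOR 1))) -> 0
  row 10 [1010]: ((0 AND 0) OR (0 AND (NOT 1 XOR 1))) -> 0
  row 11 [1011]: ((1 AND 0) OR (1 AND (NOT 1 XOR 1))) -> 1
  row 12 [1100]: ((0 AND 1) OR (0 AND (NOT 0 XOR 1))) -> 0
  row 13 [1101]: ((1 AND 1) OR (1 AND (NOT 0 XOR 1))) -> 1
  row 14 [1110]: ((0 AND 1) OR (0 AND (NOT 1 XOR 1))) -> 0
  row 15 [1111]: ((1 AND 1) OR (1 AND (NOT 1 XOR 1))) -> 1
Full result column, 4 rows per line (P1,P2 fixed per line; P3,P4 runs 00..11 left to right):
  rows 0-3 [P1,P2=00]: 0100  = hex 4
  rows 4-7 [P1,P2=01]: 0101  = hex 5
  rows 8-11 [P1,P2=10]: 0001  = hex 1
  rows 12-15 [P1,P2=11]: 0101  = hex 5
Output column (row 0 .. row 15) = 0100010100010101
Output column grouped in 4s = 0100 0101 0001 0101 = 0x4515
Convert to decimal digit by digit (value = value*16 + digit):
  4 -> 4
  4*16 + 5 = 69
  69*16 + 1 = 1105
  1105*16 + 5 = 17685
Decimal = 17685

17685


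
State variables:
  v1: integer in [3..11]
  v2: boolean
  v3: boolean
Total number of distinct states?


State space = product of domain sizes of all variables.
Domain sizes:
  v1 (integer in [3..11]): 9
  v2 (boolean): 2
  v3 (boolean): 2
Product = 9 * 2 * 2 = 36

36


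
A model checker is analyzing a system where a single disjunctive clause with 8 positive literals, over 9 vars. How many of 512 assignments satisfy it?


Step 1: Total=2^9=512
Step 2: Unsat when all 8 false: 2^1=2
Step 3: Sat=512-2=510

510


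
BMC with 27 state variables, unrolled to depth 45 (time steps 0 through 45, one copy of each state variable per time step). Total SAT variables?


BMC unrolls to depth k, creating one copy of each state var for steps 0..k.
Step count = 45 + 1 = 46 (steps 0 through 45)
Vars per step = 27
Total = 27 * 46 = 1242

1242


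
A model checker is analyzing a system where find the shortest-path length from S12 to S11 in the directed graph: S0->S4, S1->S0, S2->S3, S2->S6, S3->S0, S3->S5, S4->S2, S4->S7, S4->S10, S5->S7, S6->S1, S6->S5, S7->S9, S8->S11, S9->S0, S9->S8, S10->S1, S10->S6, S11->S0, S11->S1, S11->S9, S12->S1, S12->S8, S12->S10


BFS layer-by-layer from S12:
  dist 0: {S12}
  dist 1: {S1, S8, S10}
  dist 2: {S0, S6, S11}
  -> S11 reached at distance 2
Shortest path length = 2

2


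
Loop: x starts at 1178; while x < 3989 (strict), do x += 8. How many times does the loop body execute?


Step 1: x goes from 1178 toward 3989 by 8; the body runs while x<3989, so iterations = ceil((bound-start)/step)
Step 2: Distance=2811
Step 3: ceil(2811/8)=352

352


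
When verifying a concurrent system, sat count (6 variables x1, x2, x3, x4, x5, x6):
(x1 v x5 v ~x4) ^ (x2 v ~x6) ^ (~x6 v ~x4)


CNF with 3 clauses over 6 vars (64 assignments).
An assignment satisfies CNF iff every clause has >=1 true literal.
Check each row (bits = x1,x2,x3,x4,x5,x6; clause T/F shown):
  row 0 [000000]: clauses=TTT -> 1
  row 1 [000001]: clauses=TFT -> 0
  row 2 [000010]: clauses=TTT -> 1
  row 3 [000011]: clauses=TFT -> 0
  row 4 [000100]: clauses=FTT -> 0
  (every remaining row is evaluated the same way; all 64 results are listed next)
Full result column, 8 rows per line (x1,x2,x3 fixed per line; x4,x5,x6 runs 000..111 left to right):
  rows 0-7 [x1,x2,x3=000]: 10100010  (ones: 3)
  rows 8-15 [x1,x2,x3=001]: 10100010  (ones: 3)
  rows 16-23 [x1,x2,x3=010]: 11110010  (ones: 5)
  rows 24-31 [x1,x2,x3=011]: 11110010  (ones: 5)
  rows 32-39 [x1,x2,x3=100]: 10101010  (ones: 4)
  rows 40-47 [x1,x2,x3=101]: 10101010  (ones: 4)
  rows 48-55 [x1,x2,x3=110]: 11111010  (ones: 6)
  rows 56-63 [x1,x2,x3=111]: 11111010  (ones: 6)
Satisfying assignments = 3+3+5+5+4+4+6+6 = 36

36


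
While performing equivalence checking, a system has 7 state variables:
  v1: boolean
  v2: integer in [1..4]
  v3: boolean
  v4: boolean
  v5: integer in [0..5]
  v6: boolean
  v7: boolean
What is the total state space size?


State space = product of domain sizes of all variables.
Domain sizes:
  v1 (boolean): 2
  v2 (integer in [1..4]): 4
  v3 (boolean): 2
  v4 (boolean): 2
  v5 (integer in [0..5]): 6
  v6 (boolean): 2
  v7 (boolean): 2
Product = 2 * 4 * 2 * 2 * 6 * 2 * 2 = 768

768


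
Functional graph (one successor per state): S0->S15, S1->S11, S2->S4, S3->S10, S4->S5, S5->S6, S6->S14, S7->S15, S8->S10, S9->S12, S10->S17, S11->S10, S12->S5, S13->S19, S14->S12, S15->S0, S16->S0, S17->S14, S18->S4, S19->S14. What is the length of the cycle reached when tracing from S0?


Trace from S0 until a state repeats:
  S0 -> S15 -> S0
S0 first seen at step 0, revisited at step 2.
Cycle length = 2 - 0 = 2

2


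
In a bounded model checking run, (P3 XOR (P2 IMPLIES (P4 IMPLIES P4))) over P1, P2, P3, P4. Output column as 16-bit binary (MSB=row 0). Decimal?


Formula: (P3 XOR (P2 IMPLIES (P4 IMPLIES P4))) over P1, P2, P3, P4 (16 rows)
Evaluate each row (bits = P1,P2,P3,P4, MSB first):
  row 0 [0000]: (0 XOR (0 IMPLIES (0 IMPLIES 0))) -> 1
  row 1 [0001]: (0 XOR (0 IMPLIES (1 IMPLIES 1))) -> 1
  row 2 [0010]: (1 XOR (0 IMPLIES (0 IMPLIES 0))) -> 0
  row 3 [0011]: (1 XOR (0 IMPLIES (1 IMPLIES 1))) -> 0
  row 4 [0100]: (0 XOR (1 IMPLIES (0 IMPLIES 0))) -> 1
  row 5 [0101]: (0 XOR (1 IMPLIES (1 IMPLIES 1))) -> 1
  row 6 [0110]: (1 XOR (1 IMPLIES (0 IMPLIES 0))) -> 0
  row 7 [0111]: (1 XOR (1 IMPLIES (1 IMPLIES 1))) -> 0
  row 8 [1000]: (0 XOR (0 IMPLIES (0 IMPLIES 0))) -> 1
  row 9 [1001]: (0 XOR (0 IMPLIES (1 IMPLIES 1))) -> 1
  row 10 [1010]: (1 XOR (0 IMPLIES (0 IMPLIES 0))) -> 0
  row 11 [1011]: (1 XOR (0 IMPLIES (1 IMPLIES 1))) -> 0
  row 12 [1100]: (0 XOR (1 IMPLIES (0 IMPLIES 0))) -> 1
  row 13 [1101]: (0 XOR (1 IMPLIES (1 IMPLIES 1))) -> 1
  row 14 [1110]: (1 XOR (1 IMPLIES (0 IMPLIES 0))) -> 0
  row 15 [1111]: (1 XOR (1 IMPLIES (1 IMPLIES 1))) -> 0
Full result column, 4 rows per line (P1,P2 fixed per line; P3,P4 runs 00..11 left to right):
  rows 0-3 [P1,P2=00]: 1100  = hex C
  rows 4-7 [P1,P2=01]: 1100  = hex C
  rows 8-11 [P1,P2=10]: 1100  = hex C
  rows 12-15 [P1,P2=11]: 1100  = hex C
Output column (row 0 .. row 15) = 1100110011001100
Output column grouped in 4s = 1100 1100 1100 1100 = 0xCCCC
Convert to decimal digit by digit (value = value*16 + digit):
  C -> 12
  12*16 + 12 (C) = 204
  204*16 + 12 (C) = 3276
  3276*16 + 12 (C) = 52428
Decimal = 52428

52428


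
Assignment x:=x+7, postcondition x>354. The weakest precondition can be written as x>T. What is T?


Formula: wp(x:=E, P) = P[E/x] (substitute E for x in postcondition)
Step 1: Postcondition: x>354
Step 2: Substitute x+7 for x: x+7>354
Step 3: Solve for x: x > 354-7 = 347

347


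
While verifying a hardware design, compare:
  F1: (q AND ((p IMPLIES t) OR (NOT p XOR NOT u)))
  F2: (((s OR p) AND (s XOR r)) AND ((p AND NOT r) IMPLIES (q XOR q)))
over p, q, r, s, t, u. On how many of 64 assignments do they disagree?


F1 = (q AND ((p IMPLIES t) OR (NOT p XOR NOT u)))
F2 = (((s OR p) AND (s XOR r)) AND ((p AND NOT r) IMPLIES (q XOR q)))
Evaluate both on each of 64 rows (bits = p,q,r,s,t,u):
  row 0 [000000]: F1=0 F2=0 -> 0
  row 1 [000001]: F1=0 F2=0 -> 0
  row 2 [000010]: F1=0 F2=0 -> 0
  row 3 [000011]: F1=0 F2=0 -> 0
  row 4 [000100]: F1=0 F2=1 (differ) -> 1
  (every remaining row is evaluated the same way; all 64 results are listed next)
Full result column, 8 rows per line (p,q,r fixed per line; s,t,u runs 000..111 left to right):
  rows 0-7 [p,q,r=000]: 00001111  (ones: 4)
  rows 8-15 [p,q,r=001]: 00000000  (ones: 0)
  rows 16-23 [p,q,r=010]: 11110000  (ones: 4)
  rows 24-31 [p,q,r=011]: 11111111  (ones: 8)
  rows 32-39 [p,q,r=100]: 00000000  (ones: 0)
  rows 40-47 [p,q,r=101]: 11110000  (ones: 4)
  rows 48-55 [p,q,r=110]: 10111011  (ones: 6)
  rows 56-63 [p,q,r=111]: 01001011  (ones: 4)
Disagreements = 4+0+4+8+0+4+6+4 = 30

30


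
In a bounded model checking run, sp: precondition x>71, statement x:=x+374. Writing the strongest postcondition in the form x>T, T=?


Formula: sp(P, x:=E) = exists old_x. (x = E[old_x/x]) AND P[old_x/x] (old_x is the value of x before the assignment; eliminate old_x by solving x = E[old_x/x] for old_x)
Step 1: Precondition P: x>71, i.e. old_x > 71
Step 2: Assignment gives x = old_x + 374, so old_x = x - 374
Step 3: Substitute into P: x - 374 > 71
Step 4: Simplify: x > 71+374 = 445

445


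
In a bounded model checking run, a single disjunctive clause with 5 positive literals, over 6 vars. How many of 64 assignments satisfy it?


Step 1: Total=2^6=64
Step 2: Unsat when all 5 false: 2^1=2
Step 3: Sat=64-2=62

62


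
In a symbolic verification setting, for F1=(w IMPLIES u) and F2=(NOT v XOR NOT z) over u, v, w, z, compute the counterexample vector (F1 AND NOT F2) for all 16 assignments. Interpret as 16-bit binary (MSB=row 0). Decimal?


F1 = (w IMPLIES u)
F2 = (NOT v XOR NOT z)
Counterexample to F1=>F2 is where F1=1 and F2=0.
Evaluate each row (bits = u,v,w,z, MSB first):
  row 0 [0000]: F1=1 F2=0 -> F1&~F2 -> 1
  row 1 [0001]: F1=1 F2=1 -> F1&~F2 -> 0
  row 2 [0010]: F1=0 F2=0 -> F1&~F2 -> 0
  row 3 [0011]: F1=0 F2=1 -> F1&~F2 -> 0
  row 4 [0100]: F1=1 F2=1 -> F1&~F2 -> 0
  row 5 [0101]: F1=1 F2=0 -> F1&~F2 -> 1
  row 6 [0110]: F1=0 F2=1 -> F1&~F2 -> 0
  row 7 [0111]: F1=0 F2=0 -> F1&~F2 -> 0
  row 8 [1000]: F1=1 F2=0 -> F1&~F2 -> 1
  row 9 [1001]: F1=1 F2=1 -> F1&~F2 -> 0
  row 10 [1010]: F1=1 F2=0 -> F1&~F2 -> 1
  row 11 [1011]: F1=1 F2=1 -> F1&~F2 -> 0
  row 12 [1100]: F1=1 F2=1 -> F1&~F2 -> 0
  row 13 [1101]: F1=1 F2=0 -> F1&~F2 -> 1
  row 14 [1110]: F1=1 F2=1 -> F1&~F2 -> 0
  row 15 [1111]: F1=1 F2=0 -> F1&~F2 -> 1
Full result column, 4 rows per line (u,v fixed per line; w,z runs 00..11 left to right):
  rows 0-3 [u,v=00]: 1000  = hex 8
  rows 4-7 [u,v=01]: 0100  = hex 4
  rows 8-11 [u,v=10]: 1010  = hex A
  rows 12-15 [u,v=11]: 0101  = hex 5
Counterexample vector (row 0 .. row 15) = 1000010010100101
Output column grouped in 4s = 1000 0100 1010 0101 = 0x84A5
Convert to decimal digit by digit (value = value*16 + digit):
  8 -> 8
  8*16 + 4 = 132
  132*16 + 10 (A) = 2122
  2122*16 + 5 = 33957
Decimal = 33957

33957


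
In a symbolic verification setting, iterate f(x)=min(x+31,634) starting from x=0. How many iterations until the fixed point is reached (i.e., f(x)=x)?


Step 1: x=0, cap=634, increment=31
Step 2: x grows by 31 each step until capped at 634; fixed point is x=634
Step 3: iterations = ceil(634/31) = 21

21


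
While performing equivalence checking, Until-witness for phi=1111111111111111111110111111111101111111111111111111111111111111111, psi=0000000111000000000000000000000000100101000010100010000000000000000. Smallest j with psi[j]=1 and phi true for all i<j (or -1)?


(phi U psi) at 0: need smallest j with psi[j]=1 and phi[i]=1 for all i in [0,j).
Scan from step 0:
  step 0: phi=1, psi=0 -> continue
  step 1: phi=1, psi=0 -> continue
  step 2: phi=1, psi=0 -> continue
  step 3: phi=1, psi=0 -> continue
  step 7: psi=1 and phi held for [0,7) -> witness found
Witness step = 7

7


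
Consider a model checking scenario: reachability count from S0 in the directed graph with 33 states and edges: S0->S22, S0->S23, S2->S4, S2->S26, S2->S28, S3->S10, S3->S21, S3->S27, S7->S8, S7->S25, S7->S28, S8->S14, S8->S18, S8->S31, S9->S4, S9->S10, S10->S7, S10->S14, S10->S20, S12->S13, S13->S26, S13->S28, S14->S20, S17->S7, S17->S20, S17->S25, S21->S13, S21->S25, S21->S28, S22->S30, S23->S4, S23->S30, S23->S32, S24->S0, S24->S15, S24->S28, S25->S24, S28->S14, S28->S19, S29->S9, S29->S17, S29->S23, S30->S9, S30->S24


BFS from S0:
  layer 0: {S0}
  layer 1: {S22, S23}
  layer 2: {S4, S30, S32}
  layer 3: {S9, S24}
  layer 4: {S10, S15, S28}
  layer 5: {S7, S14, S19, S20}
  layer 6: {S8, S25}
  layer 7: {S18, S31}
Reachable set: {S0, S4, S7, S8, S9, S10, S14, S15, S18, S19, S20, S22, S23, S24, S25, S28, S30, S31, S32}
Count = 19

19


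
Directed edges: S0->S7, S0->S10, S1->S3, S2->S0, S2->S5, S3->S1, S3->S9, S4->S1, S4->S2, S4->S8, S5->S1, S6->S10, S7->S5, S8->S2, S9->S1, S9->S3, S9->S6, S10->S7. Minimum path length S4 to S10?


BFS layer-by-layer from S4:
  dist 0: {S4}
  dist 1: {S1, S2, S8}
  dist 2: {S0, S3, S5}
  dist 3: {S7, S9, S10}
  -> S10 reached at distance 3
Shortest path length = 3

3


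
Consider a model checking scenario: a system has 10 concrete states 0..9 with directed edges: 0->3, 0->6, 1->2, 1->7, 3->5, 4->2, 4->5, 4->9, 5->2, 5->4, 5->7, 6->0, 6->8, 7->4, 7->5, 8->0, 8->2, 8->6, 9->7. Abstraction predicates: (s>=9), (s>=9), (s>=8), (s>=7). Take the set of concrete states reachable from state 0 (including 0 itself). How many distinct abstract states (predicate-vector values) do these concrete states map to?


BFS from 0:
Concrete reachable: {0, 2, 3, 4, 5, 6, 7, 8, 9}
Abstract via predicates (s>=9), (s>=9), (s>=8), (s>=7):
  (0,0,0,0) <- {0, 2, 3, 4, 5, 6}
  (0,0,0,1) <- {7}
  (0,0,1,1) <- {8}
  (1,1,1,1) <- {9}
Distinct abstract states = 4

4


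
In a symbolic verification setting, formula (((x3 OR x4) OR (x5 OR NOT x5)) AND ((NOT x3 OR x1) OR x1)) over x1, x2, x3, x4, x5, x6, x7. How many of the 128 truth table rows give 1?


Formula: (((x3 OR x4) OR (x5 OR NOT x5)) AND ((NOT x3 OR x1) OR x1)) over 7 vars (128 rows)
Evaluate each row (x1, x2, x3, x4, x5, x6, x7 as bits, MSB first):
  row 0 [0000000]: (((0 OR 0) OR (0 OR NOT 0)) AND ((NOT 0 OR 0) OR 0)) -> 1
  row 1 [0000001]: (((0 OR 0) OR (0 OR NOT 0)) AND ((NOT 0 OR 0) OR 0)) -> 1
  row 2 [0000010]: (((0 OR 0) OR (0 OR NOT 0)) AND ((NOT 0 OR 0) OR 0)) -> 1
  row 3 [0000011]: (((0 OR 0) OR (0 OR NOT 0)) AND ((NOT 0 OR 0) OR 0)) -> 1
  row 4 [0000100]: (((0 OR 0) OR (1 OR NOT 1)) AND ((NOT 0 OR 0) OR 0)) -> 1
  (every remaining row is evaluated the same way; all 128 results are listed next)
Full result column, 8 rows per line (x1,x2,x3,x4 fixed per line; x5,x6,x7 runs 000..111 left to right):
  rows 0-7 [x1,x2,x3,x4=0000]: 11111111  (ones: 8)
  rows 8-15 [x1,x2,x3,x4=0001]: 11111111  (ones: 8)
  rows 16-23 [x1,x2,x3,x4=0010]: 00000000  (ones: 0)
  rows 24-31 [x1,x2,x3,x4=0011]: 00000000  (ones: 0)
  rows 32-39 [x1,x2,x3,x4=0100]: 11111111  (ones: 8)
  rows 40-47 [x1,x2,x3,x4=0101]: 11111111  (ones: 8)
  rows 48-55 [x1,x2,x3,x4=0110]: 00000000  (ones: 0)
  rows 56-63 [x1,x2,x3,x4=0111]: 00000000  (ones: 0)
  rows 64-71 [x1,x2,x3,x4=1000]: 11111111  (ones: 8)
  rows 72-79 [x1,x2,x3,x4=1001]: 11111111  (ones: 8)
  rows 80-87 [x1,x2,x3,x4=1010]: 11111111  (ones: 8)
  rows 88-95 [x1,x2,x3,x4=1011]: 11111111  (ones: 8)
  rows 96-103 [x1,x2,x3,x4=1100]: 11111111  (ones: 8)
  rows 104-111 [x1,x2,x3,x4=1101]: 11111111  (ones: 8)
  rows 112-119 [x1,x2,x3,x4=1110]: 11111111  (ones: 8)
  rows 120-127 [x1,x2,x3,x4=1111]: 11111111  (ones: 8)
Count of 1-rows = 8+8+0+0+8+8+0+0+8+8+8+8+8+8+8+8 = 96

96


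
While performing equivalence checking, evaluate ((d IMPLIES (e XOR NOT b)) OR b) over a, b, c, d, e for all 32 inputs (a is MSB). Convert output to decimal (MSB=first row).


Formula: ((d IMPLIES (e XOR NOT b)) OR b) over a, b, c, d, e (32 rows)
Evaluate each row (bits = a,b,c,d,e, MSB first):
  row 0 [00000]: ((0 IMPLIES (0 XOR NOT 0)) OR 0) -> 1
  row 1 [00001]: ((0 IMPLIES (1 XOR NOT 0)) OR 0) -> 1
  row 2 [00010]: ((1 IMPLIES (0 XOR NOT 0)) OR 0) -> 1
  row 3 [00011]: ((1 IMPLIES (1 XOR NOT 0)) OR 0) -> 0
  row 4 [00100]: ((0 IMPLIES (0 XOR NOT 0)) OR 0) -> 1
  row 5 [00101]: ((0 IMPLIES (1 XOR NOT 0)) OR 0) -> 1
  row 6 [00110]: ((1 IMPLIES (0 XOR NOT 0)) OR 0) -> 1
  row 7 [00111]: ((1 IMPLIES (1 XOR NOT 0)) OR 0) -> 0
  row 8 [01000]: ((0 IMPLIES (0 XOR NOT 1)) OR 1) -> 1
  row 9 [01001]: ((0 IMPLIES (1 XOR NOT 1)) OR 1) -> 1
  row 10 [01010]: ((1 IMPLIES (0 XOR NOT 1)) OR 1) -> 1
  row 11 [01011]: ((1 IMPLIES (1 XOR NOT 1)) OR 1) -> 1
  row 12 [01100]: ((0 IMPLIES (0 XOR NOT 1)) OR 1) -> 1
  row 13 [01101]: ((0 IMPLIES (1 XOR NOT 1)) OR 1) -> 1
  row 14 [01110]: ((1 IMPLIES (0 XOR NOT 1)) OR 1) -> 1
  row 15 [01111]: ((1 IMPLIES (1 XOR NOT 1)) OR 1) -> 1
  row 16 [10000]: ((0 IMPLIES (0 XOR NOT 0)) OR 0) -> 1
  row 17 [10001]: ((0 IMPLIES (1 XOR NOT 0)) OR 0) -> 1
  row 18 [10010]: ((1 IMPLIES (0 XOR NOT 0)) OR 0) -> 1
  row 19 [10011]: ((1 IMPLIES (1 XOR NOT 0)) OR 0) -> 0
  row 20 [10100]: ((0 IMPLIES (0 XOR NOT 0)) OR 0) -> 1
  row 21 [10101]: ((0 IMPLIES (1 XOR NOT 0)) OR 0) -> 1
  row 22 [10110]: ((1 IMPLIES (0 XOR NOT 0)) OR 0) -> 1
  row 23 [10111]: ((1 IMPLIES (1 XOR NOT 0)) OR 0) -> 0
  row 24 [11000]: ((0 IMPLIES (0 XOR NOT 1)) OR 1) -> 1
  row 25 [11001]: ((0 IMPLIES (1 XOR NOT 1)) OR 1) -> 1
  row 26 [11010]: ((1 IMPLIES (0 XOR NOT 1)) OR 1) -> 1
  row 27 [11011]: ((1 IMPLIES (1 XOR NOT 1)) OR 1) -> 1
  row 28 [11100]: ((0 IMPLIES (0 XOR NOT 1)) OR 1) -> 1
  row 29 [11101]: ((0 IMPLIES (1 XOR NOT 1)) OR 1) -> 1
  row 30 [11110]: ((1 IMPLIES (0 XOR NOT 1)) OR 1) -> 1
  row 31 [11111]: ((1 IMPLIES (1 XOR NOT 1)) OR 1) -> 1
Full result column, 4 rows per line (a,b,c fixed per line; d,e runs 00..11 left to right):
  rows 0-3 [a,b,c=000]: 1110  = hex E
  rows 4-7 [a,b,c=001]: 1110  = hex E
  rows 8-11 [a,b,c=010]: 1111  = hex F
  rows 12-15 [a,b,c=011]: 1111  = hex F
  rows 16-19 [a,b,c=100]: 1110  = hex E
  rows 20-23 [a,b,c=101]: 1110  = hex E
  rows 24-27 [a,b,c=110]: 1111  = hex F
  rows 28-31 [a,b,c=111]: 1111  = hex F
Output column (row 0 .. row 31) = 11101110111111111110111011111111
Output column grouped in 4s = 1110 1110 1111 1111 1110 1110 1111 1111 = 0xEEFFEEFF
Convert to decimal digit by digit (value = value*16 + digit):
  E -> 14
  14*16 + 14 (E) = 238
  238*16 + 15 (F) = 3823
  3823*16 + 15 (F) = 61183
  61183*16 + 14 (E) = 978942
  978942*16 + 14 (E) = 15663086
  15663086*16 + 15 (F) = 250609391
  250609391*16 + 15 (F) = 4009750271
Decimal = 4009750271

4009750271


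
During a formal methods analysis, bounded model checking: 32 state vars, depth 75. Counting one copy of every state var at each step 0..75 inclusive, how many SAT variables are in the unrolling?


BMC unrolls to depth k, creating one copy of each state var for steps 0..k.
Step count = 75 + 1 = 76 (steps 0 through 75)
Vars per step = 32
Total = 32 * 76 = 2432

2432


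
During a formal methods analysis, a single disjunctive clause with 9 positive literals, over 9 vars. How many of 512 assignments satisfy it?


Step 1: Total=2^9=512
Step 2: Unsat when all 9 false: 2^0=1
Step 3: Sat=512-1=511

511


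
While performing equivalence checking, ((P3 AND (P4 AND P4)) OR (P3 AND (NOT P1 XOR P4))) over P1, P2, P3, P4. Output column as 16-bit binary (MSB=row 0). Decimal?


Formula: ((P3 AND (P4 AND P4)) OR (P3 AND (NOT P1 XOR P4))) over P1, P2, P3, P4 (16 rows)
Evaluate each row (bits = P1,P2,P3,P4, MSB first):
  row 0 [0000]: ((0 AND (0 AND 0)) OR (0 AND (NOT 0 XOR 0))) -> 0
  row 1 [0001]: ((0 AND (1 AND 1)) OR (0 AND (NOT 0 XOR 1))) -> 0
  row 2 [0010]: ((1 AND (0 AND 0)) OR (1 AND (NOT 0 XOR 0))) -> 1
  row 3 [0011]: ((1 AND (1 AND 1)) OR (1 AND (NOT 0 XOR 1))) -> 1
  row 4 [0100]: ((0 AND (0 AND 0)) OR (0 AND (NOT 0 XOR 0))) -> 0
  row 5 [0101]: ((0 AND (1 AND 1)) OR (0 AND (NOT 0 XOR 1))) -> 0
  row 6 [0110]: ((1 AND (0 AND 0)) OR (1 AND (NOT 0 XOR 0))) -> 1
  row 7 [0111]: ((1 AND (1 AND 1)) OR (1 AND (NOT 0 XOR 1))) -> 1
  row 8 [1000]: ((0 AND (0 AND 0)) OR (0 AND (NOT 1 XOR 0))) -> 0
  row 9 [1001]: ((0 AND (1 AND 1)) OR (0 AND (NOT 1 XOR 1))) -> 0
  row 10 [1010]: ((1 AND (0 AND 0)) OR (1 AND (NOT 1 XOR 0))) -> 0
  row 11 [1011]: ((1 AND (1 AND 1)) OR (1 AND (NOT 1 XOR 1))) -> 1
  row 12 [1100]: ((0 AND (0 AND 0)) OR (0 AND (NOT 1 XOR 0))) -> 0
  row 13 [1101]: ((0 AND (1 AND 1)) OR (0 AND (NOT 1 XOR 1))) -> 0
  row 14 [1110]: ((1 AND (0 AND 0)) OR (1 AND (NOT 1 XOR 0))) -> 0
  row 15 [1111]: ((1 AND (1 AND 1)) OR (1 AND (NOT 1 XOR 1))) -> 1
Full result column, 4 rows per line (P1,P2 fixed per line; P3,P4 runs 00..11 left to right):
  rows 0-3 [P1,P2=00]: 0011  = hex 3
  rows 4-7 [P1,P2=01]: 0011  = hex 3
  rows 8-11 [P1,P2=10]: 0001  = hex 1
  rows 12-15 [P1,P2=11]: 0001  = hex 1
Output column (row 0 .. row 15) = 0011001100010001
Output column grouped in 4s = 0011 0011 0001 0001 = 0x3311
Convert to decimal digit by digit (value = value*16 + digit):
  3 -> 3
  3*16 + 3 = 51
  51*16 + 1 = 817
  817*16 + 1 = 13073
Decimal = 13073

13073


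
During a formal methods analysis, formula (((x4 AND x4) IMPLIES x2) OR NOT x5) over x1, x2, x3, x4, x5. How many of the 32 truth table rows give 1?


Formula: (((x4 AND x4) IMPLIES x2) OR NOT x5) over 5 vars (32 rows)
Evaluate each row (x1, x2, x3, x4, x5 as bits, MSB first):
  row 0 [00000]: (((0 AND 0) IMPLIES 0) OR NOT 0) -> 1
  row 1 [00001]: (((0 AND 0) IMPLIES 0) OR NOT 1) -> 1
  row 2 [00010]: (((1 AND 1) IMPLIES 0) OR NOT 0) -> 1
  row 3 [00011]: (((1 AND 1) IMPLIES 0) OR NOT 1) -> 0
  row 4 [00100]: (((0 AND 0) IMPLIES 0) OR NOT 0) -> 1
  row 5 [00101]: (((0 AND 0) IMPLIES 0) OR NOT 1) -> 1
  row 6 [00110]: (((1 AND 1) IMPLIES 0) OR NOT 0) -> 1
  row 7 [00111]: (((1 AND 1) IMPLIES 0) OR NOT 1) -> 0
  row 8 [01000]: (((0 AND 0) IMPLIES 1) OR NOT 0) -> 1
  row 9 [01001]: (((0 AND 0) IMPLIES 1) OR NOT 1) -> 1
  row 10 [01010]: (((1 AND 1) IMPLIES 1) OR NOT 0) -> 1
  row 11 [01011]: (((1 AND 1) IMPLIES 1) OR NOT 1) -> 1
  row 12 [01100]: (((0 AND 0) IMPLIES 1) OR NOT 0) -> 1
  row 13 [01101]: (((0 AND 0) IMPLIES 1) OR NOT 1) -> 1
  row 14 [01110]: (((1 AND 1) IMPLIES 1) OR NOT 0) -> 1
  row 15 [01111]: (((1 AND 1) IMPLIES 1) OR NOT 1) -> 1
  row 16 [10000]: (((0 AND 0) IMPLIES 0) OR NOT 0) -> 1
  row 17 [10001]: (((0 AND 0) IMPLIES 0) OR NOT 1) -> 1
  row 18 [10010]: (((1 AND 1) IMPLIES 0) OR NOT 0) -> 1
  row 19 [10011]: (((1 AND 1) IMPLIES 0) OR NOT 1) -> 0
  row 20 [10100]: (((0 AND 0) IMPLIES 0) OR NOT 0) -> 1
  row 21 [10101]: (((0 AND 0) IMPLIES 0) OR NOT 1) -> 1
  row 22 [10110]: (((1 AND 1) IMPLIES 0) OR NOT 0) -> 1
  row 23 [10111]: (((1 AND 1) IMPLIES 0) OR NOT 1) -> 0
  row 24 [11000]: (((0 AND 0) IMPLIES 1) OR NOT 0) -> 1
  row 25 [11001]: (((0 AND 0) IMPLIES 1) OR NOT 1) -> 1
  row 26 [11010]: (((1 AND 1) IMPLIES 1) OR NOT 0) -> 1
  row 27 [11011]: (((1 AND 1) IMPLIES 1) OR NOT 1) -> 1
  row 28 [11100]: (((0 AND 0) IMPLIES 1) OR NOT 0) -> 1
  row 29 [11101]: (((0 AND 0) IMPLIES 1) OR NOT 1) -> 1
  row 30 [11110]: (((1 AND 1) IMPLIES 1) OR NOT 0) -> 1
  row 31 [11111]: (((1 AND 1) IMPLIES 1) OR NOT 1) -> 1
Full result column, 8 rows per line (x1,x2 fixed per line; x3,x4,x5 runs 000..111 left to right):
  rows 0-7 [x1,x2=00]: 11101110  (ones: 6)
  rows 8-15 [x1,x2=01]: 11111111  (ones: 8)
  rows 16-23 [x1,x2=10]: 11101110  (ones: 6)
  rows 24-31 [x1,x2=11]: 11111111  (ones: 8)
Count of 1-rows = 6+8+6+8 = 28

28


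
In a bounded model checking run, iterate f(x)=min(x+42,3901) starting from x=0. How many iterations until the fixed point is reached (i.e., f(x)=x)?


Step 1: x=0, cap=3901, increment=42
Step 2: x grows by 42 each step until capped at 3901; fixed point is x=3901
Step 3: iterations = ceil(3901/42) = 93

93


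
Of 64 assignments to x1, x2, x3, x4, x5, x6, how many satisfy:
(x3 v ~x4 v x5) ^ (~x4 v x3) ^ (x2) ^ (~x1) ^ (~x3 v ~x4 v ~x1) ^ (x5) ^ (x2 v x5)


CNF with 7 clauses over 6 vars (64 assignments).
An assignment satisfies CNF iff every clause has >=1 true literal.
Check each row (bits = x1,x2,x3,x4,x5,x6; clause T/F shown):
  row 0 [000000]: clauses=TTFTTFF -> 0
  row 1 [000001]: clauses=TTFTTFF -> 0
  row 2 [000010]: clauses=TTFTTTT -> 0
  row 3 [000011]: clauses=TTFTTTT -> 0
  row 4 [000100]: clauses=FFFTTFF -> 0
  (every remaining row is evaluated the same way; all 64 results are listed next)
Full result column, 8 rows per line (x1,x2,x3 fixed per line; x4,x5,x6 runs 000..111 left to right):
  rows 0-7 [x1,x2,x3=000]: 00000000  (ones: 0)
  rows 8-15 [x1,x2,x3=001]: 00000000  (ones: 0)
  rows 16-23 [x1,x2,x3=010]: 00110000  (ones: 2)
  rows 24-31 [x1,x2,x3=011]: 00110011  (ones: 4)
  rows 32-39 [x1,x2,x3=100]: 00000000  (ones: 0)
  rows 40-47 [x1,x2,x3=101]: 00000000  (ones: 0)
  rows 48-55 [x1,x2,x3=110]: 00000000  (ones: 0)
  rows 56-63 [x1,x2,x3=111]: 00000000  (ones: 0)
Satisfying assignments = 0+0+2+4+0+0+0+0 = 6

6


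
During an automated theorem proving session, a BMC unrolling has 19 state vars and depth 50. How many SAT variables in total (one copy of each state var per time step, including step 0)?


BMC unrolls to depth k, creating one copy of each state var for steps 0..k.
Step count = 50 + 1 = 51 (steps 0 through 50)
Vars per step = 19
Total = 19 * 51 = 969

969


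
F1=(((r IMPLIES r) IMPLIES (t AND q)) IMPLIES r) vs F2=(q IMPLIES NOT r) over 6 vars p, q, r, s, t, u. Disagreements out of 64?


F1 = (((r IMPLIES r) IMPLIES (t AND q)) IMPLIES r)
F2 = (q IMPLIES NOT r)
Evaluate both on each of 64 rows (bits = p,q,r,s,t,u):
  row 0 [000000]: F1=1 F2=1 -> 0
  row 1 [000001]: F1=1 F2=1 -> 0
  row 2 [000010]: F1=1 F2=1 -> 0
  row 3 [000011]: F1=1 F2=1 -> 0
  row 4 [000100]: F1=1 F2=1 -> 0
  (every remaining row is evaluated the same way; all 64 results are listed next)
Full result column, 8 rows per line (p,q,r fixed per line; s,t,u runs 000..111 left to right):
  rows 0-7 [p,q,r=000]: 00000000  (ones: 0)
  rows 8-15 [p,q,r=001]: 00000000  (ones: 0)
  rows 16-23 [p,q,r=010]: 00110011  (ones: 4)
  rows 24-31 [p,q,r=011]: 11111111  (ones: 8)
  rows 32-39 [p,q,r=100]: 00000000  (ones: 0)
  rows 40-47 [p,q,r=101]: 00000000  (ones: 0)
  rows 48-55 [p,q,r=110]: 00110011  (ones: 4)
  rows 56-63 [p,q,r=111]: 11111111  (ones: 8)
Disagreements = 0+0+4+8+0+0+4+8 = 24

24


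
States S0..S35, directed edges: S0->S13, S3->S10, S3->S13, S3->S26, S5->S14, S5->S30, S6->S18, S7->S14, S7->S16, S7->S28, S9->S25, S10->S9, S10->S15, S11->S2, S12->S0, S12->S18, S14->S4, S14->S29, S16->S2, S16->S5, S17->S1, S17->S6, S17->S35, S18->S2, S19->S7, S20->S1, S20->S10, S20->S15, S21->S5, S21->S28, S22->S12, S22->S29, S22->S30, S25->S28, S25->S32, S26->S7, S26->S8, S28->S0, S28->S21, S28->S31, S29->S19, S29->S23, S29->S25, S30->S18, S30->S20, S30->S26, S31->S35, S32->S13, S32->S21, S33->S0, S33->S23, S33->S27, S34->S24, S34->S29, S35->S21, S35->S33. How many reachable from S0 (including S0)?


BFS from S0:
  layer 0: {S0}
  layer 1: {S13}
Reachable set: {S0, S13}
Count = 2

2


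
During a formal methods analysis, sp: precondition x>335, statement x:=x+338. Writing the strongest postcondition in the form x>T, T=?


Formula: sp(P, x:=E) = exists old_x. (x = E[old_x/x]) AND P[old_x/x] (old_x is the value of x before the assignment; eliminate old_x by solving x = E[old_x/x] for old_x)
Step 1: Precondition P: x>335, i.e. old_x > 335
Step 2: Assignment gives x = old_x + 338, so old_x = x - 338
Step 3: Substitute into P: x - 338 > 335
Step 4: Simplify: x > 335+338 = 673

673


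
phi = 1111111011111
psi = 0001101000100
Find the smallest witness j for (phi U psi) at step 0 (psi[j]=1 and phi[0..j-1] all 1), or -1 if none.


(phi U psi) at 0: need smallest j with psi[j]=1 and phi[i]=1 for all i in [0,j).
Scan from step 0:
  step 0: phi=1, psi=0 -> continue
  step 1: phi=1, psi=0 -> continue
  step 2: phi=1, psi=0 -> continue
  step 3: psi=1 and phi held for [0,3) -> witness found
Witness step = 3

3
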